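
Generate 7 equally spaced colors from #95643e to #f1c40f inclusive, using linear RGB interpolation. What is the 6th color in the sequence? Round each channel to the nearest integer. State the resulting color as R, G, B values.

(226, 180, 23)

With 7 swatches and endpoints inclusive, swatch 6 sits at t = (6 − 1)/(7 − 1) = 5/6 ≈ 0.8333.
#95643e → (149, 100, 62); #f1c40f → (241, 196, 15).
R = 149 + 0.8333 × (241 − 149) = 225.664 → 226
G = 100 + 0.8333 × (196 − 100) = 179.997 → 180
B = 62 + 0.8333 × (15 − 62) = 22.835 → 23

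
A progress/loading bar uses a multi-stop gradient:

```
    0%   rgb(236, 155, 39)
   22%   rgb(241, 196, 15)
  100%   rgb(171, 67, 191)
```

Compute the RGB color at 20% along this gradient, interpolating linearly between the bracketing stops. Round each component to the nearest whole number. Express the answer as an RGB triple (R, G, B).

20% lies between the 0% and 22% stops, so the local fraction is t = (20 − 0)/(22 − 0) = 20/22 ≈ 0.9091.
R = 236 + 0.9091 × (241 − 236) = 240.546 → 241
G = 155 + 0.9091 × (196 − 155) = 192.273 → 192
B = 39 + 0.9091 × (15 − 39) = 17.182 → 17

(241, 192, 17)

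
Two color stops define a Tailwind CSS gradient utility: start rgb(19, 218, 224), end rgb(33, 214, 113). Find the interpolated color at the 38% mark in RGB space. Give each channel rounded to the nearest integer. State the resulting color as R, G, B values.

38% corresponds to t = 0.38.
R = 19 + 0.38 × (33 − 19) = 19 + 0.38 × 14 = 24.32 → 24
G = 218 + 0.38 × (214 − 218) = 218 + 0.38 × -4 = 216.48 → 216
B = 224 + 0.38 × (113 − 224) = 224 + 0.38 × -111 = 181.82 → 182

(24, 216, 182)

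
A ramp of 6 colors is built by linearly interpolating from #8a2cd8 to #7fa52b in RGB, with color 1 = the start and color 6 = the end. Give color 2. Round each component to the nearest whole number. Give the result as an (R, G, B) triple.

With 6 swatches and endpoints inclusive, swatch 2 sits at t = (2 − 1)/(6 − 1) = 1/5 ≈ 0.2.
#8a2cd8 → (138, 44, 216); #7fa52b → (127, 165, 43).
R = 138 + 0.2 × (127 − 138) = 135.8 → 136
G = 44 + 0.2 × (165 − 44) = 68.2 → 68
B = 216 + 0.2 × (43 − 216) = 181.4 → 181

(136, 68, 181)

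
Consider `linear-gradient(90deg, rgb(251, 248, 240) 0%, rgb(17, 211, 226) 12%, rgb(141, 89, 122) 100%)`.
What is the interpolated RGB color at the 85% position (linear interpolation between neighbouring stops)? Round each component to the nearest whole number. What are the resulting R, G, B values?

85% lies between the 12% and 100% stops, so the local fraction is t = (85 − 12)/(100 − 12) = 73/88 ≈ 0.8295.
R = 17 + 0.8295 × (141 − 17) = 119.858 → 120
G = 211 + 0.8295 × (89 − 211) = 109.801 → 110
B = 226 + 0.8295 × (122 − 226) = 139.732 → 140

(120, 110, 140)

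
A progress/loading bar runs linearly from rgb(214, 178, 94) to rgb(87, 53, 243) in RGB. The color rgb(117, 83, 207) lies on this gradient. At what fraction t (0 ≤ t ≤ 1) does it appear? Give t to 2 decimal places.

Invert the lerp on the B channel (largest span, 149): t = (207 − 94) / (243 − 94) = 113/149 = 0.75839.
Check on R: (117 − 214)/(87 − 214) = 0.7638 ✓

0.76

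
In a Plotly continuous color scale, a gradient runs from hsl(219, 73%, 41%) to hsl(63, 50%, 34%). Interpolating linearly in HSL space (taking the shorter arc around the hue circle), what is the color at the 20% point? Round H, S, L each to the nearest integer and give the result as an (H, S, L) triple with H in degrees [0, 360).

(188, 68, 40)

Hue arc: Δh = 63 − 219 = -156° (|Δh| ≤ 180, already the shorter path).
H = 219 + 0.2 × (-156) = 187.8 → 188°
S = 73 + 0.2 × (50 − 73) = 68.4 → 68%
L = 41 + 0.2 × (34 − 41) = 39.6 → 40%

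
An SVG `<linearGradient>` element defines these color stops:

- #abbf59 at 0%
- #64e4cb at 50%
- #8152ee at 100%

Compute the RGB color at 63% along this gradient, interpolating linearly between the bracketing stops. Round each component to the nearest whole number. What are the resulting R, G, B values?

(108, 190, 212)

63% lies between the 50% and 100% stops, so the local fraction is t = (63 − 50)/(100 − 50) = 13/50 ≈ 0.26.
#64e4cb → (100, 228, 203); #8152ee → (129, 82, 238).
R = 100 + 0.26 × (129 − 100) = 107.54 → 108
G = 228 + 0.26 × (82 − 228) = 190.04 → 190
B = 203 + 0.26 × (238 − 203) = 212.1 → 212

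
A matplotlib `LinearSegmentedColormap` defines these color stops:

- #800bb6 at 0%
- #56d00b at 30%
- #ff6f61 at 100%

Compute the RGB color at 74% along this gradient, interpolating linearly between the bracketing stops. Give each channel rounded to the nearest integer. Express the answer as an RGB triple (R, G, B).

74% lies between the 30% and 100% stops, so the local fraction is t = (74 − 30)/(100 − 30) = 44/70 ≈ 0.6286.
#56d00b → (86, 208, 11); #ff6f61 → (255, 111, 97).
R = 86 + 0.6286 × (255 − 86) = 192.233 → 192
G = 208 + 0.6286 × (111 − 208) = 147.026 → 147
B = 11 + 0.6286 × (97 − 11) = 65.06 → 65

(192, 147, 65)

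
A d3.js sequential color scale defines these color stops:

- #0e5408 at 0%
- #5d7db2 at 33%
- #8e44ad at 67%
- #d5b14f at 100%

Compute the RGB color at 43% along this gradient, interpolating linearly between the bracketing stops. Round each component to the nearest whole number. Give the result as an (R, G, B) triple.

43% lies between the 33% and 67% stops, so the local fraction is t = (43 − 33)/(67 − 33) = 10/34 ≈ 0.2941.
#5d7db2 → (93, 125, 178); #8e44ad → (142, 68, 173).
R = 93 + 0.2941 × (142 − 93) = 107.411 → 107
G = 125 + 0.2941 × (68 − 125) = 108.236 → 108
B = 178 + 0.2941 × (173 − 178) = 176.53 → 177

(107, 108, 177)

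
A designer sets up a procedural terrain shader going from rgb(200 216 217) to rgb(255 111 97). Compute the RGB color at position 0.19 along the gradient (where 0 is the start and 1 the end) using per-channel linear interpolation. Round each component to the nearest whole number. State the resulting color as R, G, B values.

(210, 196, 194)

R = 200 + 0.19 × (255 − 200) = 200 + 0.19 × 55 = 210.45 → 210
G = 216 + 0.19 × (111 − 216) = 216 + 0.19 × -105 = 196.05 → 196
B = 217 + 0.19 × (97 − 217) = 217 + 0.19 × -120 = 194.2 → 194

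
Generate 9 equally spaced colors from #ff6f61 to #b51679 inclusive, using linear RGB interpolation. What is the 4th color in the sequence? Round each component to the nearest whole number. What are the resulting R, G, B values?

With 9 swatches and endpoints inclusive, swatch 4 sits at t = (4 − 1)/(9 − 1) = 3/8 ≈ 0.375.
#ff6f61 → (255, 111, 97); #b51679 → (181, 22, 121).
R = 255 + 0.375 × (181 − 255) = 227.25 → 227
G = 111 + 0.375 × (22 − 111) = 77.625 → 78
B = 97 + 0.375 × (121 − 97) = 106 → 106

(227, 78, 106)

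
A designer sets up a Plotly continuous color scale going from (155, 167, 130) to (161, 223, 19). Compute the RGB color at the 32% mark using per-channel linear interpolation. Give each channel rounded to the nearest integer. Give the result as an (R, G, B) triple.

32% corresponds to t = 0.32.
R = 155 + 0.32 × (161 − 155) = 155 + 0.32 × 6 = 156.92 → 157
G = 167 + 0.32 × (223 − 167) = 167 + 0.32 × 56 = 184.92 → 185
B = 130 + 0.32 × (19 − 130) = 130 + 0.32 × -111 = 94.48 → 94

(157, 185, 94)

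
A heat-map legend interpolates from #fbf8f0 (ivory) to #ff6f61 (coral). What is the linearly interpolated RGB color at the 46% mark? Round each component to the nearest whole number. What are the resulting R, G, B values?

#fbf8f0 → (251, 248, 240); #ff6f61 → (255, 111, 97).
46% corresponds to t = 0.46.
R = 251 + 0.46 × (255 − 251) = 251 + 0.46 × 4 = 252.84 → 253
G = 248 + 0.46 × (111 − 248) = 248 + 0.46 × -137 = 184.98 → 185
B = 240 + 0.46 × (97 − 240) = 240 + 0.46 × -143 = 174.22 → 174

(253, 185, 174)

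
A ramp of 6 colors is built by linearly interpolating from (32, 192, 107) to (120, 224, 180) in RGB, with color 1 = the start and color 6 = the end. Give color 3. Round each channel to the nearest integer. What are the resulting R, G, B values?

With 6 swatches and endpoints inclusive, swatch 3 sits at t = (3 − 1)/(6 − 1) = 2/5 ≈ 0.4.
R = 32 + 0.4 × (120 − 32) = 67.2 → 67
G = 192 + 0.4 × (224 − 192) = 204.8 → 205
B = 107 + 0.4 × (180 − 107) = 136.2 → 136

(67, 205, 136)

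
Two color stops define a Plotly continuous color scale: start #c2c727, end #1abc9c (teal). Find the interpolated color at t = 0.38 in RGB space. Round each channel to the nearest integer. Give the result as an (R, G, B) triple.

(130, 195, 83)

#c2c727 → (194, 199, 39); #1abc9c → (26, 188, 156).
R = 194 + 0.38 × (26 − 194) = 194 + 0.38 × -168 = 130.16 → 130
G = 199 + 0.38 × (188 − 199) = 199 + 0.38 × -11 = 194.82 → 195
B = 39 + 0.38 × (156 − 39) = 39 + 0.38 × 117 = 83.46 → 83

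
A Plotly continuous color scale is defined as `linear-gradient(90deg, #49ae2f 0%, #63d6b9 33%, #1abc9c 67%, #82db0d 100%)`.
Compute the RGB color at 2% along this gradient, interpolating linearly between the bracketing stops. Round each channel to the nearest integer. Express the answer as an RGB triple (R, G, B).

2% lies between the 0% and 33% stops, so the local fraction is t = (2 − 0)/(33 − 0) = 2/33 ≈ 0.0606.
#49ae2f → (73, 174, 47); #63d6b9 → (99, 214, 185).
R = 73 + 0.0606 × (99 − 73) = 74.576 → 75
G = 174 + 0.0606 × (214 − 174) = 176.424 → 176
B = 47 + 0.0606 × (185 − 47) = 55.363 → 55

(75, 176, 55)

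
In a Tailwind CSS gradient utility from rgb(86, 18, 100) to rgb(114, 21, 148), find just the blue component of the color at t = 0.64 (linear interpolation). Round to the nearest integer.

131

B = 100 + 0.64 × (148 − 100) = 130.72 → 131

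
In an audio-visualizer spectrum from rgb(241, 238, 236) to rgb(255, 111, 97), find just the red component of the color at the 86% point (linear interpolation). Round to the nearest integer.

R = 241 + 0.86 × (255 − 241) = 253.04 → 253

253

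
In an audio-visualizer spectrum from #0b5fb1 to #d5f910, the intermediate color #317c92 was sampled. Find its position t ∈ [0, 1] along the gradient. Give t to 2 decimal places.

Invert the lerp on the R channel (largest span, 202): t = (49 − 11) / (213 − 11) = 38/202 = 0.18812.
Check on G: (124 − 95)/(249 − 95) = 0.1883 ✓

0.19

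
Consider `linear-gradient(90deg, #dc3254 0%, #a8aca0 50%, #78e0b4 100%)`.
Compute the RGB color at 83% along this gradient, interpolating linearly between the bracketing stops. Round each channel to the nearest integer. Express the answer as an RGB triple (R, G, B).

83% lies between the 50% and 100% stops, so the local fraction is t = (83 − 50)/(100 − 50) = 33/50 ≈ 0.66.
#a8aca0 → (168, 172, 160); #78e0b4 → (120, 224, 180).
R = 168 + 0.66 × (120 − 168) = 136.32 → 136
G = 172 + 0.66 × (224 − 172) = 206.32 → 206
B = 160 + 0.66 × (180 − 160) = 173.2 → 173

(136, 206, 173)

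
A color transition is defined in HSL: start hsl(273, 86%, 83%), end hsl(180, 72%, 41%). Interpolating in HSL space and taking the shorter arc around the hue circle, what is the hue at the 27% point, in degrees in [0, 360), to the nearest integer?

248

Hue arc: Δh = 180 − 273 = -93° (|Δh| ≤ 180, already the shorter path).
H = 273 + 0.27 × (-93) = 247.89 → 248°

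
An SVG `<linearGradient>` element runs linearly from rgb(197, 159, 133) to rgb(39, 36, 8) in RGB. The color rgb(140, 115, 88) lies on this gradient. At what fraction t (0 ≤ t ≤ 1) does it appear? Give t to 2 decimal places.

Invert the lerp on the R channel (largest span, 158): t = (140 − 197) / (39 − 197) = -57/-158 = 0.36076.
Check on G: (115 − 159)/(36 − 159) = 0.3577 ✓

0.36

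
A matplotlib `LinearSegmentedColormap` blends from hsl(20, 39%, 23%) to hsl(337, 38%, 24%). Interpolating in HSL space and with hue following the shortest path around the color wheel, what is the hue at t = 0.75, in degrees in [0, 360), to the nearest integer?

348

Hue: 337 − 20 = 317°, but |317| > 180 so the shorter arc goes the other way: Δh = 317 − 360 = -43°.
H = 20 + 0.75 × (-43) = -12.25 → -12 → -12 mod 360 = 348°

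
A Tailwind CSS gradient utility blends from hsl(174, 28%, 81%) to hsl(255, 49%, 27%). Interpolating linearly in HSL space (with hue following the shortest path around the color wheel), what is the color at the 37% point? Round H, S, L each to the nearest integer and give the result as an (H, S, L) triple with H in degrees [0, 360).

(204, 36, 61)

Hue arc: Δh = 255 − 174 = 81° (|Δh| ≤ 180, already the shorter path).
H = 174 + 0.37 × (81) = 203.97 → 204°
S = 28 + 0.37 × (49 − 28) = 35.77 → 36%
L = 81 + 0.37 × (27 − 81) = 61.02 → 61%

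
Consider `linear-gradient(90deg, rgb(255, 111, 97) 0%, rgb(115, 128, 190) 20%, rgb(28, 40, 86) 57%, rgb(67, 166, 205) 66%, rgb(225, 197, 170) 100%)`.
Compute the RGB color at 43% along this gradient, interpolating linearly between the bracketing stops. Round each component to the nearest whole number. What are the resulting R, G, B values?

43% lies between the 20% and 57% stops, so the local fraction is t = (43 − 20)/(57 − 20) = 23/37 ≈ 0.6216.
R = 115 + 0.6216 × (28 − 115) = 60.921 → 61
G = 128 + 0.6216 × (40 − 128) = 73.299 → 73
B = 190 + 0.6216 × (86 − 190) = 125.354 → 125

(61, 73, 125)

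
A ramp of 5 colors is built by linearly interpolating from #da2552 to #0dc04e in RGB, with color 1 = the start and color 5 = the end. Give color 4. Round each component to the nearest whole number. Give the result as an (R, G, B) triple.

(64, 153, 79)

With 5 swatches and endpoints inclusive, swatch 4 sits at t = (4 − 1)/(5 − 1) = 3/4 ≈ 0.75.
#da2552 → (218, 37, 82); #0dc04e → (13, 192, 78).
R = 218 + 0.75 × (13 − 218) = 64.25 → 64
G = 37 + 0.75 × (192 − 37) = 153.25 → 153
B = 82 + 0.75 × (78 − 82) = 79 → 79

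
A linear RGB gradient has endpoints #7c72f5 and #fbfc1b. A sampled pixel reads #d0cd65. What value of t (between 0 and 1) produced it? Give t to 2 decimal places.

0.66

Invert the lerp on the B channel (largest span, 218): t = (101 − 245) / (27 − 245) = -144/-218 = 0.66055.
Check on R: (208 − 124)/(251 − 124) = 0.6614 ✓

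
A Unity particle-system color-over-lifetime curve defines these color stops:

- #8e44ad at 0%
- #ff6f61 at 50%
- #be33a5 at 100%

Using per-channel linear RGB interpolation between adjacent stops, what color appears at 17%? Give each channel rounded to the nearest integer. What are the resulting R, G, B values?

17% lies between the 0% and 50% stops, so the local fraction is t = (17 − 0)/(50 − 0) = 17/50 ≈ 0.34.
#8e44ad → (142, 68, 173); #ff6f61 → (255, 111, 97).
R = 142 + 0.34 × (255 − 142) = 180.42 → 180
G = 68 + 0.34 × (111 − 68) = 82.62 → 83
B = 173 + 0.34 × (97 − 173) = 147.16 → 147

(180, 83, 147)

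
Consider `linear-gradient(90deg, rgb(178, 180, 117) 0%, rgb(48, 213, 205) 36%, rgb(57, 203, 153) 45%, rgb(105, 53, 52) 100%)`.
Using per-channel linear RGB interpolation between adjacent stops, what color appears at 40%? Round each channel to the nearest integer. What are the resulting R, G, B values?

40% lies between the 36% and 45% stops, so the local fraction is t = (40 − 36)/(45 − 36) = 4/9 ≈ 0.4444.
R = 48 + 0.4444 × (57 − 48) = 52 → 52
G = 213 + 0.4444 × (203 − 213) = 208.556 → 209
B = 205 + 0.4444 × (153 − 205) = 181.891 → 182

(52, 209, 182)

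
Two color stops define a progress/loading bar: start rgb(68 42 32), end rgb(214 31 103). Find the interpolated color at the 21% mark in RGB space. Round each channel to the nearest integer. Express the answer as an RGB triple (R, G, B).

(99, 40, 47)

21% corresponds to t = 0.21.
R = 68 + 0.21 × (214 − 68) = 68 + 0.21 × 146 = 98.66 → 99
G = 42 + 0.21 × (31 − 42) = 42 + 0.21 × -11 = 39.69 → 40
B = 32 + 0.21 × (103 − 32) = 32 + 0.21 × 71 = 46.91 → 47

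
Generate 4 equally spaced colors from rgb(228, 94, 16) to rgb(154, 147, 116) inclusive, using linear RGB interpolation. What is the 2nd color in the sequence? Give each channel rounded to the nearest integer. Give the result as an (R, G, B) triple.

With 4 swatches and endpoints inclusive, swatch 2 sits at t = (2 − 1)/(4 − 1) = 1/3 ≈ 0.3333.
R = 228 + 0.3333 × (154 − 228) = 203.336 → 203
G = 94 + 0.3333 × (147 − 94) = 111.665 → 112
B = 16 + 0.3333 × (116 − 16) = 49.33 → 49

(203, 112, 49)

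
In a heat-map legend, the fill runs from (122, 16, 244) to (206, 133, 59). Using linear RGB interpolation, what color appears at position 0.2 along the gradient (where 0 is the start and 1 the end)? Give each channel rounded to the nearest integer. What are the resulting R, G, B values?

(139, 39, 207)

R = 122 + 0.2 × (206 − 122) = 122 + 0.2 × 84 = 138.8 → 139
G = 16 + 0.2 × (133 − 16) = 16 + 0.2 × 117 = 39.4 → 39
B = 244 + 0.2 × (59 − 244) = 244 + 0.2 × -185 = 207 → 207
So the blended color is (139, 39, 207), about #8b27cf.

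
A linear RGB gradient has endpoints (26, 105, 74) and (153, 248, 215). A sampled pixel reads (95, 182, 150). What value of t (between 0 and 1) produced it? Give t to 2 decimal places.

0.54

Invert the lerp on the G channel (largest span, 143): t = (182 − 105) / (248 − 105) = 77/143 = 0.53846.
Check on R: (95 − 26)/(153 − 26) = 0.5433 ✓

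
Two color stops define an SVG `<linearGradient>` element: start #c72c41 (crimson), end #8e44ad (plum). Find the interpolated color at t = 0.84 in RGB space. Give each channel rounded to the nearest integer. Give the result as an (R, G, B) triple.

(151, 64, 156)

#c72c41 → (199, 44, 65); #8e44ad → (142, 68, 173).
R = 199 + 0.84 × (142 − 199) = 199 + 0.84 × -57 = 151.12 → 151
G = 44 + 0.84 × (68 − 44) = 44 + 0.84 × 24 = 64.16 → 64
B = 65 + 0.84 × (173 − 65) = 65 + 0.84 × 108 = 155.72 → 156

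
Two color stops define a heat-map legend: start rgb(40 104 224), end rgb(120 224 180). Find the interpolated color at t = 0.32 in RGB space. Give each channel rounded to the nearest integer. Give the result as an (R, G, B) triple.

(66, 142, 210)

R = 40 + 0.32 × (120 − 40) = 40 + 0.32 × 80 = 65.6 → 66
G = 104 + 0.32 × (224 − 104) = 104 + 0.32 × 120 = 142.4 → 142
B = 224 + 0.32 × (180 − 224) = 224 + 0.32 × -44 = 209.92 → 210
So the blended color is (66, 142, 210), about #428ed2.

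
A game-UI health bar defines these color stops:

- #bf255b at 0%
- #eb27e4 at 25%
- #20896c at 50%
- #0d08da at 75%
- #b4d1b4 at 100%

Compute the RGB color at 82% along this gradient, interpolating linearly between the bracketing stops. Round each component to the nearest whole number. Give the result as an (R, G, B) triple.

(60, 64, 207)

82% lies between the 75% and 100% stops, so the local fraction is t = (82 − 75)/(100 − 75) = 7/25 ≈ 0.28.
#0d08da → (13, 8, 218); #b4d1b4 → (180, 209, 180).
R = 13 + 0.28 × (180 − 13) = 59.76 → 60
G = 8 + 0.28 × (209 − 8) = 64.28 → 64
B = 218 + 0.28 × (180 − 218) = 207.36 → 207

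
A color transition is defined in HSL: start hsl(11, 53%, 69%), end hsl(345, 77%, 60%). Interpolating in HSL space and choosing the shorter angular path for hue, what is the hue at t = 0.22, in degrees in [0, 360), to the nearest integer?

5

Hue: 345 − 11 = 334°, but |334| > 180 so the shorter arc goes the other way: Δh = 334 − 360 = -26°.
H = 11 + 0.22 × (-26) = 5.28 → 5°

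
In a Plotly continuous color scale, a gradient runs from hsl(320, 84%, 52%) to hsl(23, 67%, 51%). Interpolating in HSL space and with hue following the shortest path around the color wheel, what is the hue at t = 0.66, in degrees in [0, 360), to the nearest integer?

Hue: 23 − 320 = -297°, but |-297| > 180 so the shorter arc goes the other way: Δh = -297 + 360 = 63°.
H = 320 + 0.66 × (63) = 361.58 → 362 → 362 mod 360 = 2°

2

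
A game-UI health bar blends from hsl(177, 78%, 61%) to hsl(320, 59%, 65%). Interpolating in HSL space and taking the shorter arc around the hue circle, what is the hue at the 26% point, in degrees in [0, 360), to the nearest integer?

Hue arc: Δh = 320 − 177 = 143° (|Δh| ≤ 180, already the shorter path).
H = 177 + 0.26 × (143) = 214.18 → 214°

214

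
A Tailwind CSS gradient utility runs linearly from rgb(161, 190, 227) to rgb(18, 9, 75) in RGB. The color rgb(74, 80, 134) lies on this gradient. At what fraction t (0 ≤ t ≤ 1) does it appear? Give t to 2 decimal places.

Invert the lerp on the G channel (largest span, 181): t = (80 − 190) / (9 − 190) = -110/-181 = 0.60773.
Check on R: (74 − 161)/(18 − 161) = 0.6084 ✓

0.61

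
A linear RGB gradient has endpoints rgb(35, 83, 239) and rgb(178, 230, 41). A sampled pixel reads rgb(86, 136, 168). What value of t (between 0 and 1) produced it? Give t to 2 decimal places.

0.36

Invert the lerp on the B channel (largest span, 198): t = (168 − 239) / (41 − 239) = -71/-198 = 0.35859.
Check on R: (86 − 35)/(178 − 35) = 0.3566 ✓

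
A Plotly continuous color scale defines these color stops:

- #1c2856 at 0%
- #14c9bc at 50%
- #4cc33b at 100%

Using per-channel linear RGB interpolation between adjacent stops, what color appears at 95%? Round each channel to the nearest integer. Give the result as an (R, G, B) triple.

95% lies between the 50% and 100% stops, so the local fraction is t = (95 − 50)/(100 − 50) = 45/50 ≈ 0.9.
#14c9bc → (20, 201, 188); #4cc33b → (76, 195, 59).
R = 20 + 0.9 × (76 − 20) = 70.4 → 70
G = 201 + 0.9 × (195 − 201) = 195.6 → 196
B = 188 + 0.9 × (59 − 188) = 71.9 → 72

(70, 196, 72)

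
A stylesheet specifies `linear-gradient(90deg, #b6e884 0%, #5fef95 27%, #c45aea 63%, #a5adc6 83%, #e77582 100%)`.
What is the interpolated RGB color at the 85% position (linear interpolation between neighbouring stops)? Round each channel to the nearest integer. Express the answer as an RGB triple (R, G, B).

(173, 166, 190)

85% lies between the 83% and 100% stops, so the local fraction is t = (85 − 83)/(100 − 83) = 2/17 ≈ 0.1176.
#a5adc6 → (165, 173, 198); #e77582 → (231, 117, 130).
R = 165 + 0.1176 × (231 − 165) = 172.762 → 173
G = 173 + 0.1176 × (117 − 173) = 166.414 → 166
B = 198 + 0.1176 × (130 − 198) = 190.003 → 190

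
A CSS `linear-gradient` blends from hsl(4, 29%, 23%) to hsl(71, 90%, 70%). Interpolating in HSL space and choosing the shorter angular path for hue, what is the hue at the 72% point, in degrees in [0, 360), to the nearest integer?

Hue arc: Δh = 71 − 4 = 67° (|Δh| ≤ 180, already the shorter path).
H = 4 + 0.72 × (67) = 52.24 → 52°

52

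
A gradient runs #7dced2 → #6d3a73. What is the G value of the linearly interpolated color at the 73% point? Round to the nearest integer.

G₁ = 206 (from #7dced2), G₂ = 58 (from #6d3a73).
G = 206 + 0.73 × (58 − 206) = 97.96 → 98

98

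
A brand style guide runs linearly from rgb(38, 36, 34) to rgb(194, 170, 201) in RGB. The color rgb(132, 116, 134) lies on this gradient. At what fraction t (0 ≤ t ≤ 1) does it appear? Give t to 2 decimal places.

Invert the lerp on the B channel (largest span, 167): t = (134 − 34) / (201 − 34) = 100/167 = 0.5988.
Check on R: (132 − 38)/(194 − 38) = 0.6026 ✓

0.60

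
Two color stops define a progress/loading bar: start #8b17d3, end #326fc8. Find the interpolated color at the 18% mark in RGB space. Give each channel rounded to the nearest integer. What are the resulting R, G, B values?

(123, 39, 209)

#8b17d3 → (139, 23, 211); #326fc8 → (50, 111, 200).
18% corresponds to t = 0.18.
R = 139 + 0.18 × (50 − 139) = 139 + 0.18 × -89 = 122.98 → 123
G = 23 + 0.18 × (111 − 23) = 23 + 0.18 × 88 = 38.84 → 39
B = 211 + 0.18 × (200 − 211) = 211 + 0.18 × -11 = 209.02 → 209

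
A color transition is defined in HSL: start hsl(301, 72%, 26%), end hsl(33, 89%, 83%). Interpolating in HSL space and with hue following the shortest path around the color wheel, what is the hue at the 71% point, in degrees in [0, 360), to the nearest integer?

6

Hue: 33 − 301 = -268°, but |-268| > 180 so the shorter arc goes the other way: Δh = -268 + 360 = 92°.
H = 301 + 0.71 × (92) = 366.32 → 366 → 366 mod 360 = 6°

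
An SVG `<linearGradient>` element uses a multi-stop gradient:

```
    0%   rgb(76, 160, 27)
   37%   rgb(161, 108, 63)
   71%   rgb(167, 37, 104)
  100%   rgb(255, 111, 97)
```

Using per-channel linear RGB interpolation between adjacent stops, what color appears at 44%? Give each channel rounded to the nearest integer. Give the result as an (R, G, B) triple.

(162, 93, 71)

44% lies between the 37% and 71% stops, so the local fraction is t = (44 − 37)/(71 − 37) = 7/34 ≈ 0.2059.
R = 161 + 0.2059 × (167 − 161) = 162.235 → 162
G = 108 + 0.2059 × (37 − 108) = 93.381 → 93
B = 63 + 0.2059 × (104 − 63) = 71.442 → 71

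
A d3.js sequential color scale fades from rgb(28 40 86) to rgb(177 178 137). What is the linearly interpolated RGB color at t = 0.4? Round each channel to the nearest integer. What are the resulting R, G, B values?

(88, 95, 106)

R = 28 + 0.4 × (177 − 28) = 28 + 0.4 × 149 = 87.6 → 88
G = 40 + 0.4 × (178 − 40) = 40 + 0.4 × 138 = 95.2 → 95
B = 86 + 0.4 × (137 − 86) = 86 + 0.4 × 51 = 106.4 → 106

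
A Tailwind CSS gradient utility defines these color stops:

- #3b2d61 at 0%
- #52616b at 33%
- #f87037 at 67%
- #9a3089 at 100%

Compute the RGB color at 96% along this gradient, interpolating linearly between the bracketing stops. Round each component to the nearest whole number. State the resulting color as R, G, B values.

96% lies between the 67% and 100% stops, so the local fraction is t = (96 − 67)/(100 − 67) = 29/33 ≈ 0.8788.
#f87037 → (248, 112, 55); #9a3089 → (154, 48, 137).
R = 248 + 0.8788 × (154 − 248) = 165.393 → 165
G = 112 + 0.8788 × (48 − 112) = 55.757 → 56
B = 55 + 0.8788 × (137 − 55) = 127.062 → 127

(165, 56, 127)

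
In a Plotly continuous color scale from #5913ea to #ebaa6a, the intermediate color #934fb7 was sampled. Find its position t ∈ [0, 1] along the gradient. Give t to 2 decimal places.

0.40

Invert the lerp on the G channel (largest span, 151): t = (79 − 19) / (170 − 19) = 60/151 = 0.39735.
Check on R: (147 − 89)/(235 − 89) = 0.3973 ✓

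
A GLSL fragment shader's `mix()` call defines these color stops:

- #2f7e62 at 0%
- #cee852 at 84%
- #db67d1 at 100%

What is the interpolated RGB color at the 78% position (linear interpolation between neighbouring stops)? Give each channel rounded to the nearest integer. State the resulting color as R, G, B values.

(195, 224, 83)

78% lies between the 0% and 84% stops, so the local fraction is t = (78 − 0)/(84 − 0) = 78/84 ≈ 0.9286.
#2f7e62 → (47, 126, 98); #cee852 → (206, 232, 82).
R = 47 + 0.9286 × (206 − 47) = 194.647 → 195
G = 126 + 0.9286 × (232 − 126) = 224.432 → 224
B = 98 + 0.9286 × (82 − 98) = 83.142 → 83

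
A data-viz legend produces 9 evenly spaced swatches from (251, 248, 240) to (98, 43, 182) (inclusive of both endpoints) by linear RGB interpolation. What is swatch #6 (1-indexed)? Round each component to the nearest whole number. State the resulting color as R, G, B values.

(155, 120, 204)

With 9 swatches and endpoints inclusive, swatch 6 sits at t = (6 − 1)/(9 − 1) = 5/8 ≈ 0.625.
R = 251 + 0.625 × (98 − 251) = 155.375 → 155
G = 248 + 0.625 × (43 − 248) = 119.875 → 120
B = 240 + 0.625 × (182 − 240) = 203.75 → 204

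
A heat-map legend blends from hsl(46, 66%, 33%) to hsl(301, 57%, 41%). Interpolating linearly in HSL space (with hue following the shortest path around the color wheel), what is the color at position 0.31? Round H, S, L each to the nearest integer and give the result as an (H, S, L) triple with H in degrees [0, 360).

Hue: 301 − 46 = 255°, but |255| > 180 so the shorter arc goes the other way: Δh = 255 − 360 = -105°.
H = 46 + 0.31 × (-105) = 13.45 → 13°
S = 66 + 0.31 × (57 − 66) = 63.21 → 63%
L = 33 + 0.31 × (41 − 33) = 35.48 → 35%

(13, 63, 35)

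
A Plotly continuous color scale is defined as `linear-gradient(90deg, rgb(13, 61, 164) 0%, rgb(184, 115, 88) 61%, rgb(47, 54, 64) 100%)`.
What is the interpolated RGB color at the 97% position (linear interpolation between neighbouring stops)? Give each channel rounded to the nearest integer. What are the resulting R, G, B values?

(58, 59, 66)

97% lies between the 61% and 100% stops, so the local fraction is t = (97 − 61)/(100 − 61) = 36/39 ≈ 0.9231.
R = 184 + 0.9231 × (47 − 184) = 57.535 → 58
G = 115 + 0.9231 × (54 − 115) = 58.691 → 59
B = 88 + 0.9231 × (64 − 88) = 65.846 → 66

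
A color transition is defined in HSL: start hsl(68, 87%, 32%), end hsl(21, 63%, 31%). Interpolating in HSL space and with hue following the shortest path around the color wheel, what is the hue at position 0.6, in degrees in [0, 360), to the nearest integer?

Hue arc: Δh = 21 − 68 = -47° (|Δh| ≤ 180, already the shorter path).
H = 68 + 0.6 × (-47) = 39.8 → 40°

40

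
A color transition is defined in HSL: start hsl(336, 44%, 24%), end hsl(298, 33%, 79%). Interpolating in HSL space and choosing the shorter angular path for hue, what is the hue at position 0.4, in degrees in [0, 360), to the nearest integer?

Hue arc: Δh = 298 − 336 = -38° (|Δh| ≤ 180, already the shorter path).
H = 336 + 0.4 × (-38) = 320.8 → 321°

321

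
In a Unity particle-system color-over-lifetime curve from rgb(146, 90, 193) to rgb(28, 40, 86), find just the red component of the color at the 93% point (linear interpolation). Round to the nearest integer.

R = 146 + 0.93 × (28 − 146) = 36.26 → 36

36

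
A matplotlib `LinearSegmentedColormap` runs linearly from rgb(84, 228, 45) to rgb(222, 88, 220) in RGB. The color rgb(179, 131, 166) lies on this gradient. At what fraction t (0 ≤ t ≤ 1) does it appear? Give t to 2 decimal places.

0.69

Invert the lerp on the B channel (largest span, 175): t = (166 − 45) / (220 − 45) = 121/175 = 0.69143.
Check on R: (179 − 84)/(222 − 84) = 0.6884 ✓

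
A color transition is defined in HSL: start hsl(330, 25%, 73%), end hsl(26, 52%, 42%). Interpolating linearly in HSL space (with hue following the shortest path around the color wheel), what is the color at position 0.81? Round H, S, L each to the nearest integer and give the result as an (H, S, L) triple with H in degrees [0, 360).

Hue: 26 − 330 = -304°, but |-304| > 180 so the shorter arc goes the other way: Δh = -304 + 360 = 56°.
H = 330 + 0.81 × (56) = 375.36 → 375 → 375 mod 360 = 15°
S = 25 + 0.81 × (52 − 25) = 46.87 → 47%
L = 73 + 0.81 × (42 − 73) = 47.89 → 48%

(15, 47, 48)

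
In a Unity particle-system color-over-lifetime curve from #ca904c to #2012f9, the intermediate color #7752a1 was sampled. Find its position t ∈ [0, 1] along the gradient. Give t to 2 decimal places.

Invert the lerp on the B channel (largest span, 173): t = (161 − 76) / (249 − 76) = 85/173 = 0.49133.
Check on R: (119 − 202)/(32 − 202) = 0.4882 ✓

0.49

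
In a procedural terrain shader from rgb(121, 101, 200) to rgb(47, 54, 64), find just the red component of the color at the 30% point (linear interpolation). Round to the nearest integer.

99

R = 121 + 0.3 × (47 − 121) = 98.8 → 99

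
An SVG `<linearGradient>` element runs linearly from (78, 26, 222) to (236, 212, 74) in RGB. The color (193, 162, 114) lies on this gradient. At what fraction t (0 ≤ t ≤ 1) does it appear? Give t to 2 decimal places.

Invert the lerp on the G channel (largest span, 186): t = (162 − 26) / (212 − 26) = 136/186 = 0.73118.
Check on R: (193 − 78)/(236 − 78) = 0.7278 ✓

0.73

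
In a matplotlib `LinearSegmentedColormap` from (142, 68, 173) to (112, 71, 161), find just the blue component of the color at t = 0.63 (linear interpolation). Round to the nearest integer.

165

B = 173 + 0.63 × (161 − 173) = 165.44 → 165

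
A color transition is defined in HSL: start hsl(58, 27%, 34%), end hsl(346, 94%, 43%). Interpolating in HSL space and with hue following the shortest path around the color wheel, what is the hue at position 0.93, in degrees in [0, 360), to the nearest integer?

Hue: 346 − 58 = 288°, but |288| > 180 so the shorter arc goes the other way: Δh = 288 − 360 = -72°.
H = 58 + 0.93 × (-72) = -8.96 → -9 → -9 mod 360 = 351°

351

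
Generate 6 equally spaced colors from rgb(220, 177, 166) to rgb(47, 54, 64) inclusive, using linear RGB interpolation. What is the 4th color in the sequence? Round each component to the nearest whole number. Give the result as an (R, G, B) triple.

With 6 swatches and endpoints inclusive, swatch 4 sits at t = (4 − 1)/(6 − 1) = 3/5 ≈ 0.6.
R = 220 + 0.6 × (47 − 220) = 116.2 → 116
G = 177 + 0.6 × (54 − 177) = 103.2 → 103
B = 166 + 0.6 × (64 − 166) = 104.8 → 105

(116, 103, 105)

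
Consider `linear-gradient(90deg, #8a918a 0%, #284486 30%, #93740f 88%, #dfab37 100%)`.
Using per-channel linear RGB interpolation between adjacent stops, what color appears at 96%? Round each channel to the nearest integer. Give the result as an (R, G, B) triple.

(198, 153, 42)

96% lies between the 88% and 100% stops, so the local fraction is t = (96 − 88)/(100 − 88) = 8/12 ≈ 0.6667.
#93740f → (147, 116, 15); #dfab37 → (223, 171, 55).
R = 147 + 0.6667 × (223 − 147) = 197.669 → 198
G = 116 + 0.6667 × (171 − 116) = 152.668 → 153
B = 15 + 0.6667 × (55 − 15) = 41.668 → 42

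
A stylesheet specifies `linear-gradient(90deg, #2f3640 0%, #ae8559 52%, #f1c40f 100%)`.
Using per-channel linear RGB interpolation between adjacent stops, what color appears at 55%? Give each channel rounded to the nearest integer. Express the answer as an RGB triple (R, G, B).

55% lies between the 52% and 100% stops, so the local fraction is t = (55 − 52)/(100 − 52) = 3/48 ≈ 0.0625.
#ae8559 → (174, 133, 89); #f1c40f → (241, 196, 15).
R = 174 + 0.0625 × (241 − 174) = 178.188 → 178
G = 133 + 0.0625 × (196 − 133) = 136.938 → 137
B = 89 + 0.0625 × (15 − 89) = 84.375 → 84

(178, 137, 84)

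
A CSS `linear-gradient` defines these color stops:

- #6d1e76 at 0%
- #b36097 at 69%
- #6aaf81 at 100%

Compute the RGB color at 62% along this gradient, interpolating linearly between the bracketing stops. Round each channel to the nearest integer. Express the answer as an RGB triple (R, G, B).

62% lies between the 0% and 69% stops, so the local fraction is t = (62 − 0)/(69 − 0) = 62/69 ≈ 0.8986.
#6d1e76 → (109, 30, 118); #b36097 → (179, 96, 151).
R = 109 + 0.8986 × (179 − 109) = 171.902 → 172
G = 30 + 0.8986 × (96 − 30) = 89.308 → 89
B = 118 + 0.8986 × (151 − 118) = 147.654 → 148

(172, 89, 148)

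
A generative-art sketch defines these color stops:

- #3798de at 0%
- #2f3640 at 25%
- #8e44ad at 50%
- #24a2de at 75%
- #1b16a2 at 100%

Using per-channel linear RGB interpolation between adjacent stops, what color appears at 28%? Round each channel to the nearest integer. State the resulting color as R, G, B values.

28% lies between the 25% and 50% stops, so the local fraction is t = (28 − 25)/(50 − 25) = 3/25 ≈ 0.12.
#2f3640 → (47, 54, 64); #8e44ad → (142, 68, 173).
R = 47 + 0.12 × (142 − 47) = 58.4 → 58
G = 54 + 0.12 × (68 − 54) = 55.68 → 56
B = 64 + 0.12 × (173 − 64) = 77.08 → 77

(58, 56, 77)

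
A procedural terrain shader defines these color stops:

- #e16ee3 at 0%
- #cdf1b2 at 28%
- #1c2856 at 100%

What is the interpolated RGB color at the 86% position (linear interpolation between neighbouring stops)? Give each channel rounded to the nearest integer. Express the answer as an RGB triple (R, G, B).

86% lies between the 28% and 100% stops, so the local fraction is t = (86 − 28)/(100 − 28) = 58/72 ≈ 0.8056.
#cdf1b2 → (205, 241, 178); #1c2856 → (28, 40, 86).
R = 205 + 0.8056 × (28 − 205) = 62.409 → 62
G = 241 + 0.8056 × (40 − 241) = 79.074 → 79
B = 178 + 0.8056 × (86 − 178) = 103.885 → 104

(62, 79, 104)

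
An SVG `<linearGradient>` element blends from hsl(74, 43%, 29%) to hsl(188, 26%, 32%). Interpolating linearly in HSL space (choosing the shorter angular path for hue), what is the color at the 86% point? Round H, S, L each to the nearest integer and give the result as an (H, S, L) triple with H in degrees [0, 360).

Hue arc: Δh = 188 − 74 = 114° (|Δh| ≤ 180, already the shorter path).
H = 74 + 0.86 × (114) = 172.04 → 172°
S = 43 + 0.86 × (26 − 43) = 28.38 → 28%
L = 29 + 0.86 × (32 − 29) = 31.58 → 32%

(172, 28, 32)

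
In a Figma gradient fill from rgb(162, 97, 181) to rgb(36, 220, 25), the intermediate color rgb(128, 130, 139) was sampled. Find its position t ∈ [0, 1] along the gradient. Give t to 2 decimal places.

0.27

Invert the lerp on the B channel (largest span, 156): t = (139 − 181) / (25 − 181) = -42/-156 = 0.26923.
Check on R: (128 − 162)/(36 − 162) = 0.2698 ✓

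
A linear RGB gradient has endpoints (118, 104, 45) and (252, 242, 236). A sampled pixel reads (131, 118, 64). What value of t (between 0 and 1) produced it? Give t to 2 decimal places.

0.10

Invert the lerp on the B channel (largest span, 191): t = (64 − 45) / (236 − 45) = 19/191 = 0.099476.
Check on R: (131 − 118)/(252 − 118) = 0.09701 ✓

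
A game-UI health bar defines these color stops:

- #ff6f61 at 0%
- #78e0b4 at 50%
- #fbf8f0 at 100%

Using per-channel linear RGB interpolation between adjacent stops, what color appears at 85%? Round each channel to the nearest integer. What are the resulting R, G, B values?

(212, 241, 222)

85% lies between the 50% and 100% stops, so the local fraction is t = (85 − 50)/(100 − 50) = 35/50 ≈ 0.7.
#78e0b4 → (120, 224, 180); #fbf8f0 → (251, 248, 240).
R = 120 + 0.7 × (251 − 120) = 211.7 → 212
G = 224 + 0.7 × (248 − 224) = 240.8 → 241
B = 180 + 0.7 × (240 − 180) = 222 → 222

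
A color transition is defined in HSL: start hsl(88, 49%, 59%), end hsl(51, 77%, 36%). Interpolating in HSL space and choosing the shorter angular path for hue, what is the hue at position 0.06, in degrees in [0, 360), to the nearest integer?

Hue arc: Δh = 51 − 88 = -37° (|Δh| ≤ 180, already the shorter path).
H = 88 + 0.06 × (-37) = 85.78 → 86°

86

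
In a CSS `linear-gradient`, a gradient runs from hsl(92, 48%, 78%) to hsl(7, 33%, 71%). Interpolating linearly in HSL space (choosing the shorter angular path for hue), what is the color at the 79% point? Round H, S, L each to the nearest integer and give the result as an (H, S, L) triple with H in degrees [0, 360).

(25, 36, 72)

Hue arc: Δh = 7 − 92 = -85° (|Δh| ≤ 180, already the shorter path).
H = 92 + 0.79 × (-85) = 24.85 → 25°
S = 48 + 0.79 × (33 − 48) = 36.15 → 36%
L = 78 + 0.79 × (71 − 78) = 72.47 → 72%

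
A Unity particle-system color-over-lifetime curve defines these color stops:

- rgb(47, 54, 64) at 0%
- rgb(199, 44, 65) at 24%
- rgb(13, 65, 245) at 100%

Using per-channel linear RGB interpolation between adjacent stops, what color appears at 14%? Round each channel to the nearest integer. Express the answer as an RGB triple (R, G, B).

(136, 48, 65)

14% lies between the 0% and 24% stops, so the local fraction is t = (14 − 0)/(24 − 0) = 14/24 ≈ 0.5833.
R = 47 + 0.5833 × (199 − 47) = 135.662 → 136
G = 54 + 0.5833 × (44 − 54) = 48.167 → 48
B = 64 + 0.5833 × (65 − 64) = 64.583 → 65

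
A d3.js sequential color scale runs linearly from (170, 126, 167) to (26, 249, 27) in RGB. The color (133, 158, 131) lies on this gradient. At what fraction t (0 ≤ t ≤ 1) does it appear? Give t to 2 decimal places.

0.26

Invert the lerp on the R channel (largest span, 144): t = (133 − 170) / (26 − 170) = -37/-144 = 0.25694.
Check on G: (158 − 126)/(249 − 126) = 0.2602 ✓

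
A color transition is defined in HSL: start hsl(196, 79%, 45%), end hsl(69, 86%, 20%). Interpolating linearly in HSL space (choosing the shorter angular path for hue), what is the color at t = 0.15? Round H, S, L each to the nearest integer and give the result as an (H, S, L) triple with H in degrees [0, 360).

(177, 80, 41)

Hue arc: Δh = 69 − 196 = -127° (|Δh| ≤ 180, already the shorter path).
H = 196 + 0.15 × (-127) = 176.95 → 177°
S = 79 + 0.15 × (86 − 79) = 80.05 → 80%
L = 45 + 0.15 × (20 − 45) = 41.25 → 41%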